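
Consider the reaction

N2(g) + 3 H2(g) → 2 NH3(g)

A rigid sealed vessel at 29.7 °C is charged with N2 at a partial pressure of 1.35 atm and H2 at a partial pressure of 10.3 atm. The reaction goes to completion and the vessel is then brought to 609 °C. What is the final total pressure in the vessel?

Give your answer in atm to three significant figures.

26.1 atm

Because the vessel is rigid and T is held at 29.7 °C, work the stoichiometry in partial pressures (P_i = n_iRT/V).
P(H2) required for 1.35 atm of N2 = (3/1) × 1.35 = 4.050 atm; available 10.3 atm, so N2 is limiting.
P(H2) remaining = 10.3 − (3/1) × 1.35 = 6.250 atm
P(gaseous products) = (2)/1 × 1.35 = 2.700 atm
P_total at 29.7 °C = 6.250 + 2.700 = 8.950 atm
Scaling to 609 °C: P = 8.950 × 882.15/302.85 = 26.07 atm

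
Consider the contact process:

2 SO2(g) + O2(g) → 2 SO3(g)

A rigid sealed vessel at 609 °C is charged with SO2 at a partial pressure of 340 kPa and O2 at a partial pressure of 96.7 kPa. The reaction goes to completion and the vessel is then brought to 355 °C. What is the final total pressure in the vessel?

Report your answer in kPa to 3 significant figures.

242 kPa

At constant V, partial pressures at 609 °C are proportional to moles, so apply stoichiometry directly to pressures.
P(O2) required for 340 kPa of SO2 = (1/2) × 340 = 170.0 kPa; available 96.7 kPa, so O2 is limiting.
P(SO2) remaining = 340 − (2/1) × 96.7 = 146.6 kPa
P(gaseous products) = (2)/1 × 96.7 = 193.4 kPa
P_total at 609 °C = 146.6 + 193.4 = 340.0 kPa
Scaling to 355 °C: P = 340.0 × 628.15/882.15 = 242.1 kPa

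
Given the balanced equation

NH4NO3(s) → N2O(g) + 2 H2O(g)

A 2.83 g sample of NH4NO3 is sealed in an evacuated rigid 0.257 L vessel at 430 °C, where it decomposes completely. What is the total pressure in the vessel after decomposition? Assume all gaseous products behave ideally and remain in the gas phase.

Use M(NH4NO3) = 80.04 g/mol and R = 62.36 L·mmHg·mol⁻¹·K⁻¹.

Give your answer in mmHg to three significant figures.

n(NH4NO3) = 2.83 / 80.04 = 0.03536 mol
n(gas produced) = (3/1) × 0.03536 = 0.1061 mol
P = nRT/V = 0.1061 × 62.36 × 703.15 / 0.257 = 18100 mmHg

18100 mmHg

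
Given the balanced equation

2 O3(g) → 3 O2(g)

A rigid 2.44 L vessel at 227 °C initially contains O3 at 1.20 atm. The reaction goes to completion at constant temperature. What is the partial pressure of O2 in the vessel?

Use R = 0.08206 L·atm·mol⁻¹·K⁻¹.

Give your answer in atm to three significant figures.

1.80 atm

n(O3)₀ = PV/RT = (1.20 × 2.44) / (0.08206 × 500.15) = 0.07134 mol
n(O2) = (3/2) × 0.07134 = 0.1070 mol
P(O2) = nRT/V = 0.1070 × 0.08206 × 500.15 / 2.44 = 1.800 atm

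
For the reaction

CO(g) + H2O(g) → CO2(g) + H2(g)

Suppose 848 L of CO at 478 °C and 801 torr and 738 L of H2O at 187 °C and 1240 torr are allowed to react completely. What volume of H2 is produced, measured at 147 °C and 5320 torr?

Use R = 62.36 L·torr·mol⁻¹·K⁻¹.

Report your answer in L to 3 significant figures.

n(CO) = PV/RT = (801 × 848) / (62.36 × 751.15) = 14.50 mol
n(H2O) = PV/RT = (1240 × 738) / (62.36 × 460.15) = 31.89 mol
For 14.50 mol CO, stoichiometry requires (1/1) × 14.50 = 14.50 mol H2O; 31.89 mol is available, so CO is limiting.
n(H2) = (1/1) × 14.50 = 14.50 mol
V(H2) = nRT/P = 14.50 × 62.36 × 420.15 / 5320 = 71.41 L

71.4 L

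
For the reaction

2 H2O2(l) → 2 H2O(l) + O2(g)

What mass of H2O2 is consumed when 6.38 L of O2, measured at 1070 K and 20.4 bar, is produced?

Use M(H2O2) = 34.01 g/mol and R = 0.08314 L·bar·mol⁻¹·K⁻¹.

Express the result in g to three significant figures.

99.5 g

n(O2) = PV/RT = (20.4 × 6.38) / (0.08314 × 1070) = 1.463 mol
n(H2O2) = (2/1) × 1.463 = 2.926 mol
m(H2O2) = 2.926 × 34.01 = 99.51 g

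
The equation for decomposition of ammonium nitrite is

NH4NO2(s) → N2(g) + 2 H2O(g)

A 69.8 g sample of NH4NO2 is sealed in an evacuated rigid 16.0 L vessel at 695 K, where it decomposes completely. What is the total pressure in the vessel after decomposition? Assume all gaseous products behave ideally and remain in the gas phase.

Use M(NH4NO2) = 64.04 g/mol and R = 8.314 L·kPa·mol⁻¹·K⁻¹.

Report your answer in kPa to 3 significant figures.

n(NH4NO2) = 69.8 / 64.04 = 1.090 mol
n(gas produced) = (3/1) × 1.090 = 3.270 mol
P = nRT/V = 3.270 × 8.314 × 695 / 16.0 = 1181 kPa

1180 kPa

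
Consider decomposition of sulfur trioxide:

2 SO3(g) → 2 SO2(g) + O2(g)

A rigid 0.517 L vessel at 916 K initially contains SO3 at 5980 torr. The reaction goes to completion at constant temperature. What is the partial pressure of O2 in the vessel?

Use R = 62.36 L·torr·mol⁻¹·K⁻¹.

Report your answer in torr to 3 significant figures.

n(SO3)₀ = PV/RT = (5980 × 0.517) / (62.36 × 916) = 0.05412 mol
n(O2) = (1/2) × 0.05412 = 0.02706 mol
P(O2) = nRT/V = 0.02706 × 62.36 × 916 / 0.517 = 2990 torr

2990 torr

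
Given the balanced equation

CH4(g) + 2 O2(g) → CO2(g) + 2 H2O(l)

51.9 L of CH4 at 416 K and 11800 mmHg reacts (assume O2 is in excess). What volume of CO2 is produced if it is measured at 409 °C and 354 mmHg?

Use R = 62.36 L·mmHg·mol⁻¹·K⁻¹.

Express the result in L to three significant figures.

n(CH4) = PV/RT = (11800 × 51.9) / (62.36 × 416) = 23.61 mol
n(CO2) = (1/1) × 23.61 = 23.61 mol
V = nRT/P = 23.61 × 62.36 × 682.15 / 354 = 2837 L

2840 L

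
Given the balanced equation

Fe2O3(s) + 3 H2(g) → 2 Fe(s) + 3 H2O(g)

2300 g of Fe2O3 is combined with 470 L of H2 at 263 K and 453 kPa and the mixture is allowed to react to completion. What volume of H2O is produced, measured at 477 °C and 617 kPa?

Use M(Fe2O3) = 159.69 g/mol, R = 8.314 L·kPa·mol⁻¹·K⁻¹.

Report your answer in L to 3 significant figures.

437 L

n(Fe2O3) = 2300 / 159.69 = 14.40 mol
n(H2) = PV/RT = (453 × 470) / (8.314 × 263) = 97.37 mol
For 14.40 mol Fe2O3, stoichiometry requires (3/1) × 14.40 = 43.20 mol H2; 97.37 mol is available, so Fe2O3 is limiting.
n(H2O) = (3/1) × 14.40 = 43.20 mol
V(H2O) = nRT/P = 43.20 × 8.314 × 750.15 / 617 = 436.7 L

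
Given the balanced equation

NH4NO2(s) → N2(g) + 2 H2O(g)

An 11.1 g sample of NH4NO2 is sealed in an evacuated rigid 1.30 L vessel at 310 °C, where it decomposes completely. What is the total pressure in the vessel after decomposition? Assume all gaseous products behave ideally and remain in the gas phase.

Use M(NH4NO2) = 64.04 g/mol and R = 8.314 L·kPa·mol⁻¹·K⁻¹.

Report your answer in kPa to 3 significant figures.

1940 kPa

n(NH4NO2) = 11.1 / 64.04 = 0.1733 mol
n(gas produced) = (3/1) × 0.1733 = 0.5199 mol
P = nRT/V = 0.5199 × 8.314 × 583.15 / 1.30 = 1939 kPa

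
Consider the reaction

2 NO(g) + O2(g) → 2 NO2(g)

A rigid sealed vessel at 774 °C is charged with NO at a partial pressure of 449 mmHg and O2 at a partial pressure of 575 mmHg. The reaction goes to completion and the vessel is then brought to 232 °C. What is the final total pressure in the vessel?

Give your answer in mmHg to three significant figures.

386 mmHg

At constant V, partial pressures at 774 °C are proportional to moles, so apply stoichiometry directly to pressures.
P(O2) required for 449 mmHg of NO = (1/2) × 449 = 224.5 mmHg; available 575 mmHg, so NO is limiting.
P(O2) remaining = 575 − (1/2) × 449 = 350.5 mmHg
P(gaseous products) = (2)/2 × 449 = 449.0 mmHg
P_total at 774 °C = 350.5 + 449.0 = 799.5 mmHg
Scaling to 232 °C: P = 799.5 × 505.15/1047.15 = 385.7 mmHg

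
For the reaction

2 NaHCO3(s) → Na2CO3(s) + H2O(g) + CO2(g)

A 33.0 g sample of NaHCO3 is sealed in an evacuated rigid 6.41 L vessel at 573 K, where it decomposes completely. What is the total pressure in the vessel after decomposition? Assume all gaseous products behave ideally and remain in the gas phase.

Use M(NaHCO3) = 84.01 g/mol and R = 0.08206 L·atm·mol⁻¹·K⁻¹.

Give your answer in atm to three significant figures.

n(NaHCO3) = 33.0 / 84.01 = 0.3928 mol
n(gas produced) = (2/2) × 0.3928 = 0.3928 mol
P = nRT/V = 0.3928 × 0.08206 × 573 / 6.41 = 2.881 atm

2.88 atm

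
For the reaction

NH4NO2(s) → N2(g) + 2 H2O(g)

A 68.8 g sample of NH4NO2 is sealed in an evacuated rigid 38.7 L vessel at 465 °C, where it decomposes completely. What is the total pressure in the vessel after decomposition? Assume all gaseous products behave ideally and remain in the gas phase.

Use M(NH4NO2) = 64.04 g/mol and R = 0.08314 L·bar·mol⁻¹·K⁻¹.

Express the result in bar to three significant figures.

n(NH4NO2) = 68.8 / 64.04 = 1.074 mol
n(gas produced) = (3/1) × 1.074 = 3.222 mol
P = nRT/V = 3.222 × 0.08314 × 738.15 / 38.7 = 5.109 bar

5.11 bar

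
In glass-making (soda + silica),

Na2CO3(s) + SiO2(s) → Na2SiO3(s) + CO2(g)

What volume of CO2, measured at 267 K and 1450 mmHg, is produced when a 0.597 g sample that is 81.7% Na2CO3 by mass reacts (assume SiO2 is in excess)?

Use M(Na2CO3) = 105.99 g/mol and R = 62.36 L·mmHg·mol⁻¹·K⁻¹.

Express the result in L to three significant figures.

mass of Na2CO3 = 0.597 × 81.7/100 = 0.4877 g
n(Na2CO3) = 0.4877 / 105.99 = 0.004601 mol
n(CO2) = (1/1) × 0.004601 = 0.004601 mol
V = nRT/P = 0.004601 × 62.36 × 267 / 1450 = 0.05283 L

0.0528 L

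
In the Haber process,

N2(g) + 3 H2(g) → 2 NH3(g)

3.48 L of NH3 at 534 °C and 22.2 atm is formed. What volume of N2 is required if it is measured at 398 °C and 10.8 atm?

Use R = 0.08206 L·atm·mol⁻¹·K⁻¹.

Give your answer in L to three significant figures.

2.97 L

n(NH3) = PV/RT = (22.2 × 3.48) / (0.08206 × 807.15) = 1.166 mol
n(N2) = (1/2) × 1.166 = 0.5830 mol
V = nRT/P = 0.5830 × 0.08206 × 671.15 / 10.8 = 2.973 L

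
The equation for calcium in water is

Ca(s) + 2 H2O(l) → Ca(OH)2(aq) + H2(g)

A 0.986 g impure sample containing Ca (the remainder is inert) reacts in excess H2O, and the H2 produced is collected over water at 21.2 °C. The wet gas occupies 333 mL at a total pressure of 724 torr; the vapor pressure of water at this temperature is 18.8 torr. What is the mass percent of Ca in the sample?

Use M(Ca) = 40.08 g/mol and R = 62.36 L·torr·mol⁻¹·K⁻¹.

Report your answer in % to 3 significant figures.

P(H2) = 724 − 18.8 = 705.2 torr
n(H2) = PV/RT = (705.2 × 0.3330) / (62.36 × 294.35) = 0.01279 mol
n(Ca) = (1/1) × 0.01279 = 0.01279 mol
m(Ca) = 0.01279 × 40.08 = 0.5126 g
%Ca = 0.5126 / 0.986 × 100 = 51.99%

52.0 %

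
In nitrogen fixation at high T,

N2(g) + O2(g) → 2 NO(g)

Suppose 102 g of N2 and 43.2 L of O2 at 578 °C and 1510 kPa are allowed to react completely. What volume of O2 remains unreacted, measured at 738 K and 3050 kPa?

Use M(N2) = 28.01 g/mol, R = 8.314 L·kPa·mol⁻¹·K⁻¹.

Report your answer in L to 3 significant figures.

n(N2) = 102 / 28.01 = 3.642 mol
n(O2) = PV/RT = (1510 × 43.2) / (8.314 × 851.15) = 9.218 mol
For 3.642 mol N2, stoichiometry requires (1/1) × 3.642 = 3.642 mol O2; 9.218 mol is available, so N2 is limiting.
n(O2) consumed = (1/1) × 3.642 = 3.642 mol; remaining = 9.218 − 3.642 = 5.576 mol
V(O2) = nRT/P = 5.576 × 8.314 × 738 / 3050 = 11.22 L

11.2 L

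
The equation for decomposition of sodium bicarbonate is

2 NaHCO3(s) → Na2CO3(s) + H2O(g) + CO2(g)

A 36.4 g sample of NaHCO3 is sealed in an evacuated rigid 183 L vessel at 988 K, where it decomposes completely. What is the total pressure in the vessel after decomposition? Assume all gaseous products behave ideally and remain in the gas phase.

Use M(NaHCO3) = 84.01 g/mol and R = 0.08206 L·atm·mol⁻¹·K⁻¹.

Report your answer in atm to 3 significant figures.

n(NaHCO3) = 36.4 / 84.01 = 0.4333 mol
n(gas produced) = (2/2) × 0.4333 = 0.4333 mol
P = nRT/V = 0.4333 × 0.08206 × 988 / 183 = 0.1920 atm

0.192 atm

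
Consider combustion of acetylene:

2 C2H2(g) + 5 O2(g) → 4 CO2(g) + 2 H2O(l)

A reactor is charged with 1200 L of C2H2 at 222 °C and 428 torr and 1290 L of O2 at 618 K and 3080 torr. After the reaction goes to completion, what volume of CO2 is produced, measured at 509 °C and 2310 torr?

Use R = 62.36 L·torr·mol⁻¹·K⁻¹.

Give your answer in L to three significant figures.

n(C2H2) = PV/RT = (428 × 1200) / (62.36 × 495.15) = 16.63 mol
n(O2) = PV/RT = (3080 × 1290) / (62.36 × 618) = 103.1 mol
For 16.63 mol C2H2, stoichiometry requires (5/2) × 16.63 = 41.57 mol O2; 103.1 mol is available, so C2H2 is limiting.
n(CO2) = (4/2) × 16.63 = 33.26 mol
V(CO2) = nRT/P = 33.26 × 62.36 × 782.15 / 2310 = 702.3 L

702 L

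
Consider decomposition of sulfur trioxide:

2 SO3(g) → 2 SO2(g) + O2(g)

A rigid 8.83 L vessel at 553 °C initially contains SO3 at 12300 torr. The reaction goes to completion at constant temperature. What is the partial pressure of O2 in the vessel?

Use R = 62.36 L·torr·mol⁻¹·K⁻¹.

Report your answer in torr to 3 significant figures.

n(SO3)₀ = PV/RT = (12300 × 8.83) / (62.36 × 826.15) = 2.108 mol
n(O2) = (1/2) × 2.108 = 1.054 mol
P(O2) = nRT/V = 1.054 × 62.36 × 826.15 / 8.83 = 6150 torr

6150 torr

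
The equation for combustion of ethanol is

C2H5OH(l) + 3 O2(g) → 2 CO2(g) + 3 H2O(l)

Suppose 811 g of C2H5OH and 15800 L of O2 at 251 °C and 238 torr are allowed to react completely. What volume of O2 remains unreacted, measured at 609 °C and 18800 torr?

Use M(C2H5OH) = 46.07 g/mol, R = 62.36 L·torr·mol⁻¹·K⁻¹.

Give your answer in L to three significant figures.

n(C2H5OH) = 811 / 46.07 = 17.60 mol
n(O2) = PV/RT = (238 × 15800) / (62.36 × 524.15) = 115.0 mol
For 17.60 mol C2H5OH, stoichiometry requires (3/1) × 17.60 = 52.80 mol O2; 115.0 mol is available, so C2H5OH is limiting.
n(O2) consumed = (3/1) × 17.60 = 52.80 mol; remaining = 115.0 − 52.80 = 62.20 mol
V(O2) = nRT/P = 62.20 × 62.36 × 882.15 / 18800 = 182.0 L

182 L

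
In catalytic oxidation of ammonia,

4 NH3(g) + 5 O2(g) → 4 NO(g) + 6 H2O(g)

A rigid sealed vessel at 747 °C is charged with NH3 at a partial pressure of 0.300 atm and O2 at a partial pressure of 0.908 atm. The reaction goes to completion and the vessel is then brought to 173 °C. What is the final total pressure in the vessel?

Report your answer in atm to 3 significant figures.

Because the vessel is rigid and T is held at 747 °C, work the stoichiometry in partial pressures (P_i = n_iRT/V).
P(O2) required for 0.300 atm of NH3 = (5/4) × 0.300 = 0.3750 atm; available 0.908 atm, so NH3 is limiting.
P(O2) remaining = 0.908 − (5/4) × 0.300 = 0.5330 atm
P(gaseous products) = (4+6)/4 × 0.300 = 0.7500 atm
P_total at 747 °C = 0.5330 + 0.7500 = 1.283 atm
Scaling to 173 °C: P = 1.283 × 446.15/1020.15 = 0.5611 atm

0.561 atm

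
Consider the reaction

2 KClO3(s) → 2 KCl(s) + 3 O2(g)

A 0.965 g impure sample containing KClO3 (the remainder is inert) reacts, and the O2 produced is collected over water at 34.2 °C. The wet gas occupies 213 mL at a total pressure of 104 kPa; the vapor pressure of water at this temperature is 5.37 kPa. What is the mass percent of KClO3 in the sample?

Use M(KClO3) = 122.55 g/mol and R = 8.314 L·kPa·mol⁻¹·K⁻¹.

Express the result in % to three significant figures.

P(O2) = 104 − 5.37 = 98.63 kPa
n(O2) = PV/RT = (98.63 × 0.2130) / (8.314 × 307.35) = 0.008221 mol
n(KClO3) = (2/3) × 0.008221 = 0.005481 mol
m(KClO3) = 0.005481 × 122.55 = 0.6717 g
%KClO3 = 0.6717 / 0.965 × 100 = 69.61%

69.6 %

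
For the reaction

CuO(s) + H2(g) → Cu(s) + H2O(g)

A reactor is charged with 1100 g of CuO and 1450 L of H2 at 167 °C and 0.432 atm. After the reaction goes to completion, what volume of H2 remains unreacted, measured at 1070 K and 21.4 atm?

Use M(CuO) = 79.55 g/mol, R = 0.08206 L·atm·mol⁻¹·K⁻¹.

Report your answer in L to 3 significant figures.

n(CuO) = 1100 / 79.55 = 13.83 mol
n(H2) = PV/RT = (0.432 × 1450) / (0.08206 × 440.15) = 17.34 mol
For 13.83 mol CuO, stoichiometry requires (1/1) × 13.83 = 13.83 mol H2; 17.34 mol is available, so CuO is limiting.
n(H2) consumed = (1/1) × 13.83 = 13.83 mol; remaining = 17.34 − 13.83 = 3.510 mol
V(H2) = nRT/P = 3.510 × 0.08206 × 1070 / 21.4 = 14.40 L

14.4 L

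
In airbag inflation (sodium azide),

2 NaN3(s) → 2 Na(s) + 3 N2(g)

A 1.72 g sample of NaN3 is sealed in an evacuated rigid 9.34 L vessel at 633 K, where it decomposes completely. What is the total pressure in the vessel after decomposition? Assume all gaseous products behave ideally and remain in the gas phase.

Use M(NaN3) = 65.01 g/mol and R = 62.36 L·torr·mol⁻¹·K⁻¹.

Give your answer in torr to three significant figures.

168 torr

n(NaN3) = 1.72 / 65.01 = 0.02646 mol
n(gas produced) = (3/2) × 0.02646 = 0.03969 mol
P = nRT/V = 0.03969 × 62.36 × 633 / 9.34 = 167.7 torr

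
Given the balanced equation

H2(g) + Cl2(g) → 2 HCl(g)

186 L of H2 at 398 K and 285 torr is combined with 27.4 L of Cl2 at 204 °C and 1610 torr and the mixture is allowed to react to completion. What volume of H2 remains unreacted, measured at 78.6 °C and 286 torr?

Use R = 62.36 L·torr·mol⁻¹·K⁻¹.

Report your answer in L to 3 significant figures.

50.1 L

n(H2) = PV/RT = (285 × 186) / (62.36 × 398) = 2.136 mol
n(Cl2) = PV/RT = (1610 × 27.4) / (62.36 × 477.15) = 1.483 mol
For 2.136 mol H2, stoichiometry requires (1/1) × 2.136 = 2.136 mol Cl2; 1.483 mol is available, so Cl2 is limiting.
n(H2) consumed = (1/1) × 1.483 = 1.483 mol; remaining = 2.136 − 1.483 = 0.6530 mol
V(H2) = nRT/P = 0.6530 × 62.36 × 351.75 / 286 = 50.08 L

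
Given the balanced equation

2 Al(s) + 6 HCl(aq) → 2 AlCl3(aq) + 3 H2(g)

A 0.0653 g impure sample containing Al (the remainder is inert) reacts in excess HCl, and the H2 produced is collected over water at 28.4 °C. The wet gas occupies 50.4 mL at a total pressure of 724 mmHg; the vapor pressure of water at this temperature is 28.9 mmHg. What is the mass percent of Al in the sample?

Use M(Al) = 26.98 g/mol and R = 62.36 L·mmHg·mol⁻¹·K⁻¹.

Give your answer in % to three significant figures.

P(H2) = 724 − 28.9 = 695.1 mmHg
n(H2) = PV/RT = (695.1 × 0.05040) / (62.36 × 301.55) = 0.001863 mol
n(Al) = (2/3) × 0.001863 = 0.001242 mol
m(Al) = 0.001242 × 26.98 = 0.03351 g
%Al = 0.03351 / 0.0653 × 100 = 51.32%

51.3 %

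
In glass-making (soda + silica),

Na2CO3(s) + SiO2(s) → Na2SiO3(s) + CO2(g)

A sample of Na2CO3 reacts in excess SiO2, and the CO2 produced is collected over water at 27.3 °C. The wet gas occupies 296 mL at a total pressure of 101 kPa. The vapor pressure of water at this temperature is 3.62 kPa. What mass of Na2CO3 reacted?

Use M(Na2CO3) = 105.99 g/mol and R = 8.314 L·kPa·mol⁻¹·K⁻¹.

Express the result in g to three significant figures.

1.22 g

P(CO2) = 101 − 3.62 = 97.38 kPa
n(CO2) = PV/RT = (97.38 × 0.2960) / (8.314 × 300.45) = 0.01154 mol
n(Na2CO3) = (1/1) × 0.01154 = 0.01154 mol
m(Na2CO3) = 0.01154 × 105.99 = 1.223 g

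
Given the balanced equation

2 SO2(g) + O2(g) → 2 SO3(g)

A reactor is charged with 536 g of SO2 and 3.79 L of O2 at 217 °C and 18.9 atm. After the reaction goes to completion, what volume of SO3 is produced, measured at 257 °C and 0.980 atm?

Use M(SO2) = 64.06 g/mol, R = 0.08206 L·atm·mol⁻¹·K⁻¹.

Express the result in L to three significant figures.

158 L

n(SO2) = 536 / 64.06 = 8.367 mol
n(O2) = PV/RT = (18.9 × 3.79) / (0.08206 × 490.15) = 1.781 mol
For 8.367 mol SO2, stoichiometry requires (1/2) × 8.367 = 4.184 mol O2; 1.781 mol is available, so O2 is limiting.
n(SO3) = (2/1) × 1.781 = 3.562 mol
V(SO3) = nRT/P = 3.562 × 0.08206 × 530.15 / 0.980 = 158.1 L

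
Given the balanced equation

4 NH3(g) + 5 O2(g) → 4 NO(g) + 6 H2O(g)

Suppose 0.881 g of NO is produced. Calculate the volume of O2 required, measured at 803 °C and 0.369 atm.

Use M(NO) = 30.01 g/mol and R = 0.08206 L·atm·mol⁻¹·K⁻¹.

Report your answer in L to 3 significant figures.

8.78 L

n(NO) = 0.8810 / 30.01 = 0.02936 mol
n(O2) = (5/4) × 0.02936 = 0.03670 mol
V = nRT/P = 0.03670 × 0.08206 × 1076.15 / 0.369 = 8.783 L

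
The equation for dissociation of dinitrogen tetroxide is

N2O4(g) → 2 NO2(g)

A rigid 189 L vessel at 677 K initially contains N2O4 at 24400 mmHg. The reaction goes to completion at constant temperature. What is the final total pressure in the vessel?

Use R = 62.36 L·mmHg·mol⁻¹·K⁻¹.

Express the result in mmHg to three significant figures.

48800 mmHg

Rigid vessel, constant T ⇒ P scales with total gas moles (1 → 2).
P_final = (2/1) × 24400 = 48800 mmHg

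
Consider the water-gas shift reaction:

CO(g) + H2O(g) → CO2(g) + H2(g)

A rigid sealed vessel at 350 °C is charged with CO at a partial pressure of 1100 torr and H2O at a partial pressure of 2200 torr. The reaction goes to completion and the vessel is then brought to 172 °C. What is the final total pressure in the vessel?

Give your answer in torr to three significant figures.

With V and T fixed, P_i ∝ n_i, so the mole ratios apply directly to partial pressures at 350 °C.
P(H2O) required for 1100 torr of CO = (1/1) × 1100 = 1100 torr; available 2200 torr, so CO is limiting.
P(H2O) remaining = 2200 − (1/1) × 1100 = 1100 torr
P(gaseous products) = (1+1)/1 × 1100 = 2200 torr
P_total at 350 °C = 1100 + 2200 = 3300 torr
Scaling to 172 °C: P = 3300 × 445.15/623.15 = 2357 torr

2360 torr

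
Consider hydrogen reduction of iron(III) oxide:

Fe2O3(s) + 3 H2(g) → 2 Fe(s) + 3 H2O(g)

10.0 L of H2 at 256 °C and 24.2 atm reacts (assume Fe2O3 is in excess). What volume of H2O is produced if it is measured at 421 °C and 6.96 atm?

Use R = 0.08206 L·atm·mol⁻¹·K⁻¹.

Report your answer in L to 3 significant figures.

45.6 L

n(H2) = PV/RT = (24.2 × 10.0) / (0.08206 × 529.15) = 5.573 mol
n(H2O) = (3/3) × 5.573 = 5.573 mol
V = nRT/P = 5.573 × 0.08206 × 694.15 / 6.96 = 45.61 L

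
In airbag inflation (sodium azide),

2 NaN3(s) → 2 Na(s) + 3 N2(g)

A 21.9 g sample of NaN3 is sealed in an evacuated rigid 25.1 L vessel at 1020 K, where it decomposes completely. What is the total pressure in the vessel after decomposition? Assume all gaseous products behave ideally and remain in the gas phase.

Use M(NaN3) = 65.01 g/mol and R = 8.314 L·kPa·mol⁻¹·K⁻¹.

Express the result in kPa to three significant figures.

171 kPa

n(NaN3) = 21.9 / 65.01 = 0.3369 mol
n(gas produced) = (3/2) × 0.3369 = 0.5053 mol
P = nRT/V = 0.5053 × 8.314 × 1020 / 25.1 = 170.7 kPa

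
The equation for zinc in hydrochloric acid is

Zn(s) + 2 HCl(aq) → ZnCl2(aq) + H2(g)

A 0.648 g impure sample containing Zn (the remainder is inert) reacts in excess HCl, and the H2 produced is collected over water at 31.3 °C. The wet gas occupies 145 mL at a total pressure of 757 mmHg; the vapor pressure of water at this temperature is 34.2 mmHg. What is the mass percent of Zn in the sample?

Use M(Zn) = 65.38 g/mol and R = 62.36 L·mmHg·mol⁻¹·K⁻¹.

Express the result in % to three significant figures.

55.7 %

P(H2) = 757 − 34.2 = 722.8 mmHg
n(H2) = PV/RT = (722.8 × 0.1450) / (62.36 × 304.45) = 0.005520 mol
n(Zn) = (1/1) × 0.005520 = 0.005520 mol
m(Zn) = 0.005520 × 65.38 = 0.3609 g
%Zn = 0.3609 / 0.648 × 100 = 55.69%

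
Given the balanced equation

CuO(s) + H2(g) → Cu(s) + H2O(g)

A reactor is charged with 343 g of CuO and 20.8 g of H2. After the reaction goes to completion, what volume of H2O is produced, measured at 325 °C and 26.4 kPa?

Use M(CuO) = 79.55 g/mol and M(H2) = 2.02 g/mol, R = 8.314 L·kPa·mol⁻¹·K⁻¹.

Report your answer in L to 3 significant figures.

812 L

n(CuO) = 343 / 79.55 = 4.312 mol
n(H2) = 20.8 / 2.02 = 10.30 mol
For 4.312 mol CuO, stoichiometry requires (1/1) × 4.312 = 4.312 mol H2; 10.30 mol is available, so CuO is limiting.
n(H2O) = (1/1) × 4.312 = 4.312 mol
V(H2O) = nRT/P = 4.312 × 8.314 × 598.15 / 26.4 = 812.3 L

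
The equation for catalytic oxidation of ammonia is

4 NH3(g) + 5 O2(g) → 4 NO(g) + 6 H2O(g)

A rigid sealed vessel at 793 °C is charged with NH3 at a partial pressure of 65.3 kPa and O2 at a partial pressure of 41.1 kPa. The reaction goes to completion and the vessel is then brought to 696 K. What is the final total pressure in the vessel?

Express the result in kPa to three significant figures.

74.8 kPa

With V and T fixed, P_i ∝ n_i, so the mole ratios apply directly to partial pressures at 793 °C.
P(O2) required for 65.3 kPa of NH3 = (5/4) × 65.3 = 81.62 kPa; available 41.1 kPa, so O2 is limiting.
P(NH3) remaining = 65.3 − (4/5) × 41.1 = 32.42 kPa
P(gaseous products) = (4+6)/5 × 41.1 = 82.20 kPa
P_total at 793 °C = 32.42 + 82.20 = 114.6 kPa
Scaling to 696 K: P = 114.6 × 696/1066.15 = 74.81 kPa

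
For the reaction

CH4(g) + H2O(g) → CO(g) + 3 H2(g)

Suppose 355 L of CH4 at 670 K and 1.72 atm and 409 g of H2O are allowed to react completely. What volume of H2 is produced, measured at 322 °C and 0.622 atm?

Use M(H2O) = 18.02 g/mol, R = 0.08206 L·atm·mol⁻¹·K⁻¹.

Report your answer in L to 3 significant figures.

n(CH4) = PV/RT = (1.72 × 355) / (0.08206 × 670) = 11.11 mol
n(H2O) = 409 / 18.02 = 22.70 mol
For 11.11 mol CH4, stoichiometry requires (1/1) × 11.11 = 11.11 mol H2O; 22.70 mol is available, so CH4 is limiting.
n(H2) = (3/1) × 11.11 = 33.33 mol
V(H2) = nRT/P = 33.33 × 0.08206 × 595.15 / 0.622 = 2617 L

2620 L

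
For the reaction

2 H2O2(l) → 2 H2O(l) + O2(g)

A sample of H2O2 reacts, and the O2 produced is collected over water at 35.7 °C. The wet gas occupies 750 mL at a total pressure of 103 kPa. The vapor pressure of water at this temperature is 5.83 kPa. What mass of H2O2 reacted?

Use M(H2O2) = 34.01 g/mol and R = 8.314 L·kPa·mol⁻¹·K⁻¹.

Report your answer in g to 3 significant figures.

P(O2) = 103 − 5.83 = 97.17 kPa
n(O2) = PV/RT = (97.17 × 0.7500) / (8.314 × 308.85) = 0.02838 mol
n(H2O2) = (2/1) × 0.02838 = 0.05676 mol
m(H2O2) = 0.05676 × 34.01 = 1.930 g

1.93 g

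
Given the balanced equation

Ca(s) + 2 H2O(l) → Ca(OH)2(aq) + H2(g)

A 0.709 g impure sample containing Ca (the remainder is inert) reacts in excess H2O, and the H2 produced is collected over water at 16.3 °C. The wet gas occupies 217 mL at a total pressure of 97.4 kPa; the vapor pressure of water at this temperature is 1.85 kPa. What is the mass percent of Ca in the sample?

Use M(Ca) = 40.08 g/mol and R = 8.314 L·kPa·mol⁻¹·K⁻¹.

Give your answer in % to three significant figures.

P(H2) = 97.4 − 1.85 = 95.55 kPa
n(H2) = PV/RT = (95.55 × 0.2170) / (8.314 × 289.45) = 0.008616 mol
n(Ca) = (1/1) × 0.008616 = 0.008616 mol
m(Ca) = 0.008616 × 40.08 = 0.3453 g
%Ca = 0.3453 / 0.709 × 100 = 48.70%

48.7 %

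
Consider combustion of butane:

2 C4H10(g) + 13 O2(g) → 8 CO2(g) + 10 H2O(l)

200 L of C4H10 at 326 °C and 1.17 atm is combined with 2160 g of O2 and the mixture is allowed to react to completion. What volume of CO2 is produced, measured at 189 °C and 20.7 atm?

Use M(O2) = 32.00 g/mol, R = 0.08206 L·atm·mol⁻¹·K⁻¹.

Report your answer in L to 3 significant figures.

34.9 L

n(C4H10) = PV/RT = (1.17 × 200) / (0.08206 × 599.15) = 4.759 mol
n(O2) = 2160 / 32.00 = 67.50 mol
For 4.759 mol C4H10, stoichiometry requires (13/2) × 4.759 = 30.93 mol O2; 67.50 mol is available, so C4H10 is limiting.
n(CO2) = (8/2) × 4.759 = 19.04 mol
V(CO2) = nRT/P = 19.04 × 0.08206 × 462.15 / 20.7 = 34.88 L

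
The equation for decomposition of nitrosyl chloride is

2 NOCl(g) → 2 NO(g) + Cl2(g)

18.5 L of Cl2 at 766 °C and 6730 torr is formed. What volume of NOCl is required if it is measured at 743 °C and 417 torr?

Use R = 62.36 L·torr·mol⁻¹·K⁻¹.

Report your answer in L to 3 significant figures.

n(Cl2) = PV/RT = (6730 × 18.5) / (62.36 × 1039.15) = 1.921 mol
n(NOCl) = (2/1) × 1.921 = 3.842 mol
V = nRT/P = 3.842 × 62.36 × 1016.15 / 417 = 583.8 L

584 L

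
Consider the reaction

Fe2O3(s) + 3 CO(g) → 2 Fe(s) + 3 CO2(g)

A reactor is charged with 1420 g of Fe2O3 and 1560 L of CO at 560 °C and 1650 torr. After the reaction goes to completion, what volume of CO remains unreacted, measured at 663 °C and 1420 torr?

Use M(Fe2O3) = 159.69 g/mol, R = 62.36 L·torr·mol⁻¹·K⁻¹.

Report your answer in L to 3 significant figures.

n(Fe2O3) = 1420 / 159.69 = 8.892 mol
n(CO) = PV/RT = (1650 × 1560) / (62.36 × 833.15) = 49.54 mol
For 8.892 mol Fe2O3, stoichiometry requires (3/1) × 8.892 = 26.68 mol CO; 49.54 mol is available, so Fe2O3 is limiting.
n(CO) consumed = (3/1) × 8.892 = 26.68 mol; remaining = 49.54 − 26.68 = 22.86 mol
V(CO) = nRT/P = 22.86 × 62.36 × 936.15 / 1420 = 939.8 L

940 L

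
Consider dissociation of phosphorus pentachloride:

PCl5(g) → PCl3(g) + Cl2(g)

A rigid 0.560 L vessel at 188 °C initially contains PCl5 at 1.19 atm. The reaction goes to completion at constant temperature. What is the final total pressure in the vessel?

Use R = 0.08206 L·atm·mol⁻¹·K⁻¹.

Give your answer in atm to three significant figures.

Rigid vessel, constant T ⇒ P scales with total gas moles (1 → 2).
P_final = (2/1) × 1.19 = 2.380 atm

2.38 atm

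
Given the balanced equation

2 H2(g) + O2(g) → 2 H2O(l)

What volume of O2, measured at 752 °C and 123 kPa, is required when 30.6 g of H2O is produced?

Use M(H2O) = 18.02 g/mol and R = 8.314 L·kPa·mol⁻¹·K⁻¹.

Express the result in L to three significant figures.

58.8 L

n(H2O) = 30.60 / 18.02 = 1.698 mol
n(O2) = (1/2) × 1.698 = 0.8490 mol
V = nRT/P = 0.8490 × 8.314 × 1025.15 / 123 = 58.83 L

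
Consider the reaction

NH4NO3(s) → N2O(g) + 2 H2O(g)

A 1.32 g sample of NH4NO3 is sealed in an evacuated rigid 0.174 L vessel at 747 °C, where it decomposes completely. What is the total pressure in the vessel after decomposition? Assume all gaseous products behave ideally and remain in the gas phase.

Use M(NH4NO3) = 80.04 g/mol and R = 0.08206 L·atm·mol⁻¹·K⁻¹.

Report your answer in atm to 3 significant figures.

n(NH4NO3) = 1.32 / 80.04 = 0.01649 mol
n(gas produced) = (3/1) × 0.01649 = 0.04947 mol
P = nRT/V = 0.04947 × 0.08206 × 1020.15 / 0.174 = 23.80 atm

23.8 atm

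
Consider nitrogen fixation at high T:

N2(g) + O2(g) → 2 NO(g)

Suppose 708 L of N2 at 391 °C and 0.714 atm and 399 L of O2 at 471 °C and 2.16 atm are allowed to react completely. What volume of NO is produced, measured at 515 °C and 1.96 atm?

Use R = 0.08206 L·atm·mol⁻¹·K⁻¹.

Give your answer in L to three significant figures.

n(N2) = PV/RT = (0.714 × 708) / (0.08206 × 664.15) = 9.275 mol
n(O2) = PV/RT = (2.16 × 399) / (0.08206 × 744.15) = 14.11 mol
For 9.275 mol N2, stoichiometry requires (1/1) × 9.275 = 9.275 mol O2; 14.11 mol is available, so N2 is limiting.
n(NO) = (2/1) × 9.275 = 18.55 mol
V(NO) = nRT/P = 18.55 × 0.08206 × 788.15 / 1.96 = 612.1 L

612 L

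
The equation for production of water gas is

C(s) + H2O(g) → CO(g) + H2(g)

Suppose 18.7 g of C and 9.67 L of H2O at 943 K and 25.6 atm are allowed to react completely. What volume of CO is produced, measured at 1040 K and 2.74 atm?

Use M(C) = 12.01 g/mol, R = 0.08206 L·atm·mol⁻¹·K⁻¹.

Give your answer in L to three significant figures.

48.5 L

n(C) = 18.7 / 12.01 = 1.557 mol
n(H2O) = PV/RT = (25.6 × 9.67) / (0.08206 × 943) = 3.199 mol
For 1.557 mol C, stoichiometry requires (1/1) × 1.557 = 1.557 mol H2O; 3.199 mol is available, so C is limiting.
n(CO) = (1/1) × 1.557 = 1.557 mol
V(CO) = nRT/P = 1.557 × 0.08206 × 1040 / 2.74 = 48.50 L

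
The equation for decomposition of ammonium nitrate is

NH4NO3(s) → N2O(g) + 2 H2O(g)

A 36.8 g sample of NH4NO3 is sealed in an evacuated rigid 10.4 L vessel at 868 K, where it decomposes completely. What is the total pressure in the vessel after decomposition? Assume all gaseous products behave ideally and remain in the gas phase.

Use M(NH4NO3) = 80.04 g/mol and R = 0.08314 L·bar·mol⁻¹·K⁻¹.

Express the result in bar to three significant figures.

9.57 bar

n(NH4NO3) = 36.8 / 80.04 = 0.4598 mol
n(gas produced) = (3/1) × 0.4598 = 1.379 mol
P = nRT/V = 1.379 × 0.08314 × 868 / 10.4 = 9.569 bar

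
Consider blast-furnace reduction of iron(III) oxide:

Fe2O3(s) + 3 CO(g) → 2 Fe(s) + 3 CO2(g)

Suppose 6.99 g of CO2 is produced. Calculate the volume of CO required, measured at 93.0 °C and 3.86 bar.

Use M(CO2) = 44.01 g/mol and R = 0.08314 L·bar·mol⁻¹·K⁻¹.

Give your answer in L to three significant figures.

n(CO2) = 6.990 / 44.01 = 0.1588 mol
n(CO) = (3/3) × 0.1588 = 0.1588 mol
V = nRT/P = 0.1588 × 0.08314 × 366.15 / 3.86 = 1.252 L

1.25 L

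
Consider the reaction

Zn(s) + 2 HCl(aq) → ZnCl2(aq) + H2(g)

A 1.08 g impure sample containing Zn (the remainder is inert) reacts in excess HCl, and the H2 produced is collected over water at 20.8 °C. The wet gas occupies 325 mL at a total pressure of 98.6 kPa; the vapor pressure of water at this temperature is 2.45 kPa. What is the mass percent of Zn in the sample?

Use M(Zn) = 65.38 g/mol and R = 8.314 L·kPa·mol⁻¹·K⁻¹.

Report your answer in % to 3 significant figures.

77.4 %

P(H2) = 98.6 − 2.45 = 96.15 kPa
n(H2) = PV/RT = (96.15 × 0.3250) / (8.314 × 293.95) = 0.01279 mol
n(Zn) = (1/1) × 0.01279 = 0.01279 mol
m(Zn) = 0.01279 × 65.38 = 0.8362 g
%Zn = 0.8362 / 1.08 × 100 = 77.43%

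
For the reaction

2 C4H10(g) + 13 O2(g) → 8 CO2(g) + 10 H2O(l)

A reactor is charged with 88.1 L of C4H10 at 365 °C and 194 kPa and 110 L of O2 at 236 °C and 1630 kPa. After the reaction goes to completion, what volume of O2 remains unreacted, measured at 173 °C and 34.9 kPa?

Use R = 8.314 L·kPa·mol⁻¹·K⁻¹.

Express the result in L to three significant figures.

2280 L

n(C4H10) = PV/RT = (194 × 88.1) / (8.314 × 638.15) = 3.221 mol
n(O2) = PV/RT = (1630 × 110) / (8.314 × 509.15) = 42.36 mol
For 3.221 mol C4H10, stoichiometry requires (13/2) × 3.221 = 20.94 mol O2; 42.36 mol is available, so C4H10 is limiting.
n(O2) consumed = (13/2) × 3.221 = 20.94 mol; remaining = 42.36 − 20.94 = 21.42 mol
V(O2) = nRT/P = 21.42 × 8.314 × 446.15 / 34.9 = 2277 L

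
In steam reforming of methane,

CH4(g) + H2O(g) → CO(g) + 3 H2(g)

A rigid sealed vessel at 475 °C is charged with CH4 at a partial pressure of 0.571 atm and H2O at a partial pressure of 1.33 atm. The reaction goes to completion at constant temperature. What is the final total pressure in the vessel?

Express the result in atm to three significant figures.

3.04 atm

With V and T fixed, P_i ∝ n_i, so the mole ratios apply directly to partial pressures at 475 °C.
P(H2O) required for 0.571 atm of CH4 = (1/1) × 0.571 = 0.5710 atm; available 1.33 atm, so CH4 is limiting.
P(H2O) remaining = 1.33 − (1/1) × 0.571 = 0.7590 atm
P(gaseous products) = (1+3)/1 × 0.571 = 2.284 atm
P_total at 475 °C = 0.7590 + 2.284 = 3.043 atm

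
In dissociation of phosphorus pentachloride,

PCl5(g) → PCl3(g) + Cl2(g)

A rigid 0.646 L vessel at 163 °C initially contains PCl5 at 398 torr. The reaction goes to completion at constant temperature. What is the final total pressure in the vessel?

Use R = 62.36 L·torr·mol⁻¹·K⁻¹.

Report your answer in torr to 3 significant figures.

796 torr

Rigid vessel, constant T ⇒ P scales with total gas moles (1 → 2).
P_final = (2/1) × 398 = 796.0 torr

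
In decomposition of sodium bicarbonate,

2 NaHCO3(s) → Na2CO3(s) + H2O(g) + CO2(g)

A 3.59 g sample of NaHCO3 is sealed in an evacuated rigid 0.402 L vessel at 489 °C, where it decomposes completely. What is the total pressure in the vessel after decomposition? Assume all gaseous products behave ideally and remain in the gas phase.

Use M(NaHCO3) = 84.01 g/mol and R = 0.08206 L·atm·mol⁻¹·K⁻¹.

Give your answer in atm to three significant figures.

6.65 atm

n(NaHCO3) = 3.59 / 84.01 = 0.04273 mol
n(gas produced) = (2/2) × 0.04273 = 0.04273 mol
P = nRT/V = 0.04273 × 0.08206 × 762.15 / 0.402 = 6.648 atm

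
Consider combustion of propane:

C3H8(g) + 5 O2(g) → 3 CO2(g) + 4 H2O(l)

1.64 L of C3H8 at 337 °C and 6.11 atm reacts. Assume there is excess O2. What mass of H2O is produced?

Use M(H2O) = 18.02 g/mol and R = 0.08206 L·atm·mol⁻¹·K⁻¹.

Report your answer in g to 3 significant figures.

14.4 g

n(C3H8) = PV/RT = (6.11 × 1.64) / (0.08206 × 610.15) = 0.2001 mol
n(H2O) = (4/1) × 0.2001 = 0.8004 mol
m(H2O) = 0.8004 × 18.02 = 14.42 g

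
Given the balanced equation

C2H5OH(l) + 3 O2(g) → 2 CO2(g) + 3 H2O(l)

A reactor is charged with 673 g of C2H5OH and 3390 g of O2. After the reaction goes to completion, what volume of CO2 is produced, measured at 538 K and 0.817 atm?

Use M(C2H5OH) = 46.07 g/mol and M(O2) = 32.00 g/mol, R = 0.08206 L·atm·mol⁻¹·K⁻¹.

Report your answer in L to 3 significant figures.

1580 L

n(C2H5OH) = 673 / 46.07 = 14.61 mol
n(O2) = 3390 / 32.00 = 105.9 mol
For 14.61 mol C2H5OH, stoichiometry requires (3/1) × 14.61 = 43.83 mol O2; 105.9 mol is available, so C2H5OH is limiting.
n(CO2) = (2/1) × 14.61 = 29.22 mol
V(CO2) = nRT/P = 29.22 × 0.08206 × 538 / 0.817 = 1579 L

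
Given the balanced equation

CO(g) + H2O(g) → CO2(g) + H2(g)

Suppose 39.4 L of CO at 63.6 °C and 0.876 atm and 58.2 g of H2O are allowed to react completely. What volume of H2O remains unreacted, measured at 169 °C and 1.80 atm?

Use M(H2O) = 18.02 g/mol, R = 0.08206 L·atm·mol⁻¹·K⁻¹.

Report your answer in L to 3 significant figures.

n(CO) = PV/RT = (0.876 × 39.4) / (0.08206 × 336.75) = 1.249 mol
n(H2O) = 58.2 / 18.02 = 3.230 mol
For 1.249 mol CO, stoichiometry requires (1/1) × 1.249 = 1.249 mol H2O; 3.230 mol is available, so CO is limiting.
n(H2O) consumed = (1/1) × 1.249 = 1.249 mol; remaining = 3.230 − 1.249 = 1.981 mol
V(H2O) = nRT/P = 1.981 × 0.08206 × 442.15 / 1.80 = 39.93 L

39.9 L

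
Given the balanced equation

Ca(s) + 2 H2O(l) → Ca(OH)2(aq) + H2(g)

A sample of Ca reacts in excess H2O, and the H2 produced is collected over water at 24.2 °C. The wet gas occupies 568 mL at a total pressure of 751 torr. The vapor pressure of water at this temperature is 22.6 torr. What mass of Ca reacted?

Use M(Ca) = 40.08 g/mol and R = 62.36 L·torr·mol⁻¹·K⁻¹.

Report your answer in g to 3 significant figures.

P(H2) = 751 − 22.6 = 728.4 torr
n(H2) = PV/RT = (728.4 × 0.5680) / (62.36 × 297.35) = 0.02231 mol
n(Ca) = (1/1) × 0.02231 = 0.02231 mol
m(Ca) = 0.02231 × 40.08 = 0.8942 g

0.894 g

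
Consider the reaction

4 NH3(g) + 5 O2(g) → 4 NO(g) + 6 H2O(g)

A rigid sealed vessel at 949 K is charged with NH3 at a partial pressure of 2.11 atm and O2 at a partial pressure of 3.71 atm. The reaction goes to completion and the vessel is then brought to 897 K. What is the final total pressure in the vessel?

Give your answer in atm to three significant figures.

6.00 atm

With V and T fixed, P_i ∝ n_i, so the mole ratios apply directly to partial pressures at 949 K.
P(O2) required for 2.11 atm of NH3 = (5/4) × 2.11 = 2.637 atm; available 3.71 atm, so NH3 is limiting.
P(O2) remaining = 3.71 − (5/4) × 2.11 = 1.073 atm
P(gaseous products) = (4+6)/4 × 2.11 = 5.275 atm
P_total at 949 K = 1.073 + 5.275 = 6.348 atm
Scaling to 897 K: P = 6.348 × 897/949 = 6.000 atm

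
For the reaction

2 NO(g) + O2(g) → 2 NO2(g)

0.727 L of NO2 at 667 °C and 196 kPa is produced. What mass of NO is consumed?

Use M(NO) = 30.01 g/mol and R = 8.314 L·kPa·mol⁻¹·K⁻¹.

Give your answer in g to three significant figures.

n(NO2) = PV/RT = (196 × 0.727) / (8.314 × 940.15) = 0.01823 mol
n(NO) = (2/2) × 0.01823 = 0.01823 mol
m(NO) = 0.01823 × 30.01 = 0.5471 g

0.547 g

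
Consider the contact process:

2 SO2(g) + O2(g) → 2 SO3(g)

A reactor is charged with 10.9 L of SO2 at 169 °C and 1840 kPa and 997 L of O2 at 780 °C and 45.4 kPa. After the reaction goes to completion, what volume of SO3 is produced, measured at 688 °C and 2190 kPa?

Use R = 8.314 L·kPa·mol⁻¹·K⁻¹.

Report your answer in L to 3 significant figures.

n(SO2) = PV/RT = (1840 × 10.9) / (8.314 × 442.15) = 5.456 mol
n(O2) = PV/RT = (45.4 × 997) / (8.314 × 1053.15) = 5.170 mol
For 5.456 mol SO2, stoichiometry requires (1/2) × 5.456 = 2.728 mol O2; 5.170 mol is available, so SO2 is limiting.
n(SO3) = (2/2) × 5.456 = 5.456 mol
V(SO3) = nRT/P = 5.456 × 8.314 × 961.15 / 2190 = 19.91 L

19.9 L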